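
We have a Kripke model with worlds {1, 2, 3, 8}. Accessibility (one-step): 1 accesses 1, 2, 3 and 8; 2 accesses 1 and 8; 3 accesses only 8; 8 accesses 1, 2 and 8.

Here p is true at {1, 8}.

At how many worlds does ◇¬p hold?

1: successors {1, 2, 3, 8}; ¬p there: 1:F, 2:T, 3:T, 8:F. ✓
2: successors {1, 8}; ¬p there: 1:F, 8:F. ✗
3: successors {8}; ¬p there: 8:F. ✗
8: successors {1, 2, 8}; ¬p there: 1:F, 2:T, 8:F. ✓
Satisfying worlds: {1, 8}.

2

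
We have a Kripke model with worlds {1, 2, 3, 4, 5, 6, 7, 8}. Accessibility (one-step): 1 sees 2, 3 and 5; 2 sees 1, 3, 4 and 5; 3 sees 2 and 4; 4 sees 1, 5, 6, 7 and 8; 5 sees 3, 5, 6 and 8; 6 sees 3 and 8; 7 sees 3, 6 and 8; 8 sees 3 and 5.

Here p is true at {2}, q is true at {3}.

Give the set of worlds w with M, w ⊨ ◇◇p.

{1, 2, 4, 5, 6, 7, 8}

1: successors {2, 3, 5}; ◇p there: 2:F, 3:T, 5:F. ✓
2: successors {1, 3, 4, 5}; ◇p there: 1:T, 3:T, 4:F, 5:F. ✓
3: successors {2, 4}; ◇p there: 2:F, 4:F. ✗
4: successors {1, 5, 6, 7, 8}; ◇p there: 1:T, 5:F, 6:F, 7:F, 8:F. ✓
5: successors {3, 5, 6, 8}; ◇p there: 3:T, 5:F, 6:F, 8:F. ✓
6: successors {3, 8}; ◇p there: 3:T, 8:F. ✓
7: successors {3, 6, 8}; ◇p there: 3:T, 6:F, 8:F. ✓
8: successors {3, 5}; ◇p there: 3:T, 5:F. ✓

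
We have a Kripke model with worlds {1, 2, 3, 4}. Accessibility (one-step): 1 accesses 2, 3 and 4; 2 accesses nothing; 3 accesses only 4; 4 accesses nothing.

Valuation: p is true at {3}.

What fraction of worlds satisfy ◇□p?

1/2

1: successors {2, 3, 4}; □p there: 2:T, 3:F, 4:T. ✓
2: no successors, so ◇□p fails. ✗
3: successors {4}; □p there: 4:T. ✓
4: no successors, so ◇□p fails. ✗
That's 2 of 4 worlds, so 2/4 = 1/2.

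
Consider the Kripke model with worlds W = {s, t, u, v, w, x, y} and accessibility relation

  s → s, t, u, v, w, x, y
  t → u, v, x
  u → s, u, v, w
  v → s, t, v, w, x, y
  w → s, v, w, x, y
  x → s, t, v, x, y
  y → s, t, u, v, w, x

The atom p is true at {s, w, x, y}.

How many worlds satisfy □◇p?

7

s: successors {s, t, u, v, w, x, y}; ◇p there: s:T, t:T, u:T, v:T, w:T, x:T, y:T. ✓
t: successors {u, v, x}; ◇p there: u:T, v:T, x:T. ✓
u: successors {s, u, v, w}; ◇p there: s:T, u:T, v:T, w:T. ✓
v: successors {s, t, v, w, x, y}; ◇p there: s:T, t:T, v:T, w:T, x:T, y:T. ✓
w: successors {s, v, w, x, y}; ◇p there: s:T, v:T, w:T, x:T, y:T. ✓
x: successors {s, t, v, x, y}; ◇p there: s:T, t:T, v:T, x:T, y:T. ✓
y: successors {s, t, u, v, w, x}; ◇p there: s:T, t:T, u:T, v:T, w:T, x:T. ✓
Satisfying worlds: {s, t, u, v, w, x, y}.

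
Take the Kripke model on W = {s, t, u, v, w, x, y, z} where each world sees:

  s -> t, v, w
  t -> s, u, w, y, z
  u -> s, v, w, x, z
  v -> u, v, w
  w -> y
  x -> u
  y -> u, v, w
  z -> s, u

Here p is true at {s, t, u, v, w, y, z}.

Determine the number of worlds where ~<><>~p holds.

3

s: <><>~p is F. ✓
t: <><>~p is T. ✗
u: <><>~p is F. ✓
v: <><>~p is T. ✗
w: <><>~p is F. ✓
x: <><>~p is T. ✗
y: <><>~p is T. ✗
z: <><>~p is T. ✗
Satisfying worlds: {s, u, w}.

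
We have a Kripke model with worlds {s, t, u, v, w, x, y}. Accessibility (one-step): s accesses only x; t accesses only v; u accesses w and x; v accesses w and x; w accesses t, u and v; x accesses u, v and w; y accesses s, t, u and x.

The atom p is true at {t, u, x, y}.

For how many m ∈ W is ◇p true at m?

s: successors {x}; p there: x:T. ✓
t: successors {v}; p there: v:F. ✗
u: successors {w, x}; p there: w:F, x:T. ✓
v: successors {w, x}; p there: w:F, x:T. ✓
w: successors {t, u, v}; p there: t:T, u:T, v:F. ✓
x: successors {u, v, w}; p there: u:T, v:F, w:F. ✓
y: successors {s, t, u, x}; p there: s:F, t:T, u:T, x:T. ✓
Satisfying worlds: {s, u, v, w, x, y}.

6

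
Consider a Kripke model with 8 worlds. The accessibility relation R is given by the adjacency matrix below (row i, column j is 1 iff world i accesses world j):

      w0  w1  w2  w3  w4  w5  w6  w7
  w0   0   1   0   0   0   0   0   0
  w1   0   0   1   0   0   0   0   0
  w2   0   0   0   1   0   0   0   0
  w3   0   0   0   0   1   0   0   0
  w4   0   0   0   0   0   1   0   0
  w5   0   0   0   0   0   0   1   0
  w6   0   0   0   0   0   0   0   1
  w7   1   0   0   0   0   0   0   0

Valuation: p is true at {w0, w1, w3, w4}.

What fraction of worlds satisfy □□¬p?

1/2

w0: successors {w1}; □¬p there: w1:T. ✓
w1: successors {w2}; □¬p there: w2:F. ✗
w2: successors {w3}; □¬p there: w3:F. ✗
w3: successors {w4}; □¬p there: w4:T. ✓
w4: successors {w5}; □¬p there: w5:T. ✓
w5: successors {w6}; □¬p there: w6:T. ✓
w6: successors {w7}; □¬p there: w7:F. ✗
w7: successors {w0}; □¬p there: w0:F. ✗
That's 4 of 8 worlds, so 4/8 = 1/2.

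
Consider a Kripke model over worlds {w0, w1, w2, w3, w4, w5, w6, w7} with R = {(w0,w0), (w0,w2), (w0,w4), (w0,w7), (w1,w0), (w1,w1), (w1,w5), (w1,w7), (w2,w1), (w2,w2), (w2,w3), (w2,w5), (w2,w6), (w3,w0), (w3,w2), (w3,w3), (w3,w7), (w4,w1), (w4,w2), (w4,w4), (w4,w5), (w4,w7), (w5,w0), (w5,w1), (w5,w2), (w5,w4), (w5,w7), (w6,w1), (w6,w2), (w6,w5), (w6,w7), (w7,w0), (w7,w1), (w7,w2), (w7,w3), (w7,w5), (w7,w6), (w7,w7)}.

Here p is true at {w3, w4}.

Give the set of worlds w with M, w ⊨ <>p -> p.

w0: <>p is T, p is F. ✗
w1: <>p is F, p is F. ✓
w2: <>p is T, p is F. ✗
w3: <>p is T, p is T. ✓
w4: <>p is T, p is T. ✓
w5: <>p is T, p is F. ✗
w6: <>p is F, p is F. ✓
w7: <>p is T, p is F. ✗

{w1, w3, w4, w6}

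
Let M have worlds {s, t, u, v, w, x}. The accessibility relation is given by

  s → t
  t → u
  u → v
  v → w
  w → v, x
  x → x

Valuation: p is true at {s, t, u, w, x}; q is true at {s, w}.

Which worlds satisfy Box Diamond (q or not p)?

{t, u, v}

s: successors {t}; Diamond (q or not p) there: t:F. ✗
t: successors {u}; Diamond (q or not p) there: u:T. ✓
u: successors {v}; Diamond (q or not p) there: v:T. ✓
v: successors {w}; Diamond (q or not p) there: w:T. ✓
w: successors {v, x}; Diamond (q or not p) there: v:T, x:F. ✗
x: successors {x}; Diamond (q or not p) there: x:F. ✗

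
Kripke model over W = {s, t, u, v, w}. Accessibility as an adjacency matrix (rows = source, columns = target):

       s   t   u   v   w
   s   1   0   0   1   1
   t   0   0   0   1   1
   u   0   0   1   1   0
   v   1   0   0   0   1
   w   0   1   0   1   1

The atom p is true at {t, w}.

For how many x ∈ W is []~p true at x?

1

s: successors {s, v, w}; ~p there: s:T, v:T, w:F. ✗
t: successors {v, w}; ~p there: v:T, w:F. ✗
u: successors {u, v}; ~p there: u:T, v:T. ✓
v: successors {s, w}; ~p there: s:T, w:F. ✗
w: successors {t, v, w}; ~p there: t:F, v:T, w:F. ✗
Satisfying worlds: {u}.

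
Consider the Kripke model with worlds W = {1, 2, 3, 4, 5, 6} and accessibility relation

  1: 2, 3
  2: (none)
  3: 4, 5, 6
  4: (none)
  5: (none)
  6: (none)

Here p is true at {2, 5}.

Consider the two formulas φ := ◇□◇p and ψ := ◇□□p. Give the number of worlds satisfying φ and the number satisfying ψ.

2 and 2

For ◇□◇p:
1: successors {2, 3}; □◇p there: 2:T, 3:F. ✓
2: no successors, so ◇□◇p fails. ✗
3: successors {4, 5, 6}; □◇p there: 4:T, 5:T, 6:T. ✓
4: no successors, so ◇□◇p fails. ✗
5: no successors, so ◇□◇p fails. ✗
6: no successors, so ◇□◇p fails. ✗
— 2 worlds.
For ◇□□p:
1: successors {2, 3}; □□p there: 2:T, 3:T. ✓
2: no successors, so ◇□□p fails. ✗
3: successors {4, 5, 6}; □□p there: 4:T, 5:T, 6:T. ✓
4: no successors, so ◇□□p fails. ✗
5: no successors, so ◇□□p fails. ✗
6: no successors, so ◇□□p fails. ✗
— 2 worlds.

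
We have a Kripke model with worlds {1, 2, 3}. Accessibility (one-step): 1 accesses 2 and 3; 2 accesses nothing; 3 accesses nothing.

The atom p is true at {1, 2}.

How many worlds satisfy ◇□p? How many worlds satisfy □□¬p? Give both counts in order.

For ◇□p:
1: successors {2, 3}; □p there: 2:T, 3:T. ✓
2: no successors, so ◇□p fails. ✗
3: no successors, so ◇□p fails. ✗
— 1 world.
For □□¬p:
1: successors {2, 3}; □¬p there: 2:T, 3:T. ✓
2: no successors, so □□¬p holds vacuously. ✓
3: no successors, so □□¬p holds vacuously. ✓
— 3 worlds.

1 and 3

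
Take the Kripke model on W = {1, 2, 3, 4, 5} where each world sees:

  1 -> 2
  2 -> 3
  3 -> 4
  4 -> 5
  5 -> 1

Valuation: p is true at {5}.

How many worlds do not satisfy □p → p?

1

1: □p is F, p is F. ✓
2: □p is F, p is F. ✓
3: □p is F, p is F. ✓
4: □p is T, p is F. ✗
5: □p is F, p is T. ✓
Satisfying worlds: {1, 2, 3, 5}.
So □p → p fails at the other 1 world.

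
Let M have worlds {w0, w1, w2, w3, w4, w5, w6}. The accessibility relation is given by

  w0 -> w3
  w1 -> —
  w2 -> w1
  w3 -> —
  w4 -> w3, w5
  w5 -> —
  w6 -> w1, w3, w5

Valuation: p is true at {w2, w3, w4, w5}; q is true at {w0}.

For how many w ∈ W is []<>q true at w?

w0: successors {w3}; <>q there: w3:F. ✗
w1: no successors, so []<>q holds vacuously. ✓
w2: successors {w1}; <>q there: w1:F. ✗
w3: no successors, so []<>q holds vacuously. ✓
w4: successors {w3, w5}; <>q there: w3:F, w5:F. ✗
w5: no successors, so []<>q holds vacuously. ✓
w6: successors {w1, w3, w5}; <>q there: w1:F, w3:F, w5:F. ✗
Satisfying worlds: {w1, w3, w5}.

3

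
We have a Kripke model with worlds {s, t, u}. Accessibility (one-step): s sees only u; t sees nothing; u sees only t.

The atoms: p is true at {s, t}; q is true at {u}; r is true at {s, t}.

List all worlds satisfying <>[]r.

{s, u}

s: successors {u}; []r there: u:T. ✓
t: no successors, so <>[]r fails. ✗
u: successors {t}; []r there: t:T. ✓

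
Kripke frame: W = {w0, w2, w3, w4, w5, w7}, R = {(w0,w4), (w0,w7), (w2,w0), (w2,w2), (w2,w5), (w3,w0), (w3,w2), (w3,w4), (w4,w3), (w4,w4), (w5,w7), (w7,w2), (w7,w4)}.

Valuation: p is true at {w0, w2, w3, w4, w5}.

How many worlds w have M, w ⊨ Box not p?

w0: successors {w4, w7}; not p there: w4:F, w7:T. ✗
w2: successors {w0, w2, w5}; not p there: w0:F, w2:F, w5:F. ✗
w3: successors {w0, w2, w4}; not p there: w0:F, w2:F, w4:F. ✗
w4: successors {w3, w4}; not p there: w3:F, w4:F. ✗
w5: successors {w7}; not p there: w7:T. ✓
w7: successors {w2, w4}; not p there: w2:F, w4:F. ✗
Satisfying worlds: {w5}.

1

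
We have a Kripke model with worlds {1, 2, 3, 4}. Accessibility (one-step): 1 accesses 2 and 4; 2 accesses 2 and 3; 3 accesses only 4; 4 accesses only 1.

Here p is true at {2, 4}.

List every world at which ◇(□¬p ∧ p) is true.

{1, 3}

1: successors {2, 4}; □¬p ∧ p there: 2:F, 4:T. ✓
2: successors {2, 3}; □¬p ∧ p there: 2:F, 3:F. ✗
3: successors {4}; □¬p ∧ p there: 4:T. ✓
4: successors {1}; □¬p ∧ p there: 1:F. ✗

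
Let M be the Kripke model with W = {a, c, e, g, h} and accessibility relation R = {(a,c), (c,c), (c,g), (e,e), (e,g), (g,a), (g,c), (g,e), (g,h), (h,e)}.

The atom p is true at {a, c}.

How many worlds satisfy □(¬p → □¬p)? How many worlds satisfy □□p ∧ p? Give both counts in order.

3 and 0

For □(¬p → □¬p):
a: successors {c}; ¬p → □¬p there: c:T. ✓
c: successors {c, g}; ¬p → □¬p there: c:T, g:F. ✗
e: successors {e, g}; ¬p → □¬p there: e:T, g:F. ✗
g: successors {a, c, e, h}; ¬p → □¬p there: a:T, c:T, e:T, h:T. ✓
h: successors {e}; ¬p → □¬p there: e:T. ✓
— 3 worlds.
For □□p ∧ p:
a: □□p is F, p is T. ✗
c: □□p is F, p is T. ✗
e: □□p is F, p is F. ✗
g: □□p is F, p is F. ✗
h: □□p is F, p is F. ✗
— 0 worlds.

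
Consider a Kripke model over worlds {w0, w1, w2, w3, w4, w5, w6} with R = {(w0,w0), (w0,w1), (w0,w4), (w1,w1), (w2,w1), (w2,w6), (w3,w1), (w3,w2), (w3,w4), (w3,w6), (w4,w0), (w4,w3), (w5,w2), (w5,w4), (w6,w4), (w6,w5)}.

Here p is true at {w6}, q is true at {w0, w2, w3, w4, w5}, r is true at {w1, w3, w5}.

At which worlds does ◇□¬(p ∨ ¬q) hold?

{w0, w2, w3, w5, w6}

w0: successors {w0, w1, w4}; □¬(p ∨ ¬q) there: w0:F, w1:F, w4:T. ✓
w1: successors {w1}; □¬(p ∨ ¬q) there: w1:F. ✗
w2: successors {w1, w6}; □¬(p ∨ ¬q) there: w1:F, w6:T. ✓
w3: successors {w1, w2, w4, w6}; □¬(p ∨ ¬q) there: w1:F, w2:F, w4:T, w6:T. ✓
w4: successors {w0, w3}; □¬(p ∨ ¬q) there: w0:F, w3:F. ✗
w5: successors {w2, w4}; □¬(p ∨ ¬q) there: w2:F, w4:T. ✓
w6: successors {w4, w5}; □¬(p ∨ ¬q) there: w4:T, w5:T. ✓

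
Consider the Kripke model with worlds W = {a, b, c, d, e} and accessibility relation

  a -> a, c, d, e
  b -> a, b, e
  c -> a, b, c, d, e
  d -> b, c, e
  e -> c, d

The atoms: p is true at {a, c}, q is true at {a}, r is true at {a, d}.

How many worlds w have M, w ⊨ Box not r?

1

a: successors {a, c, d, e}; not r there: a:F, c:T, d:F, e:T. ✗
b: successors {a, b, e}; not r there: a:F, b:T, e:T. ✗
c: successors {a, b, c, d, e}; not r there: a:F, b:T, c:T, d:F, e:T. ✗
d: successors {b, c, e}; not r there: b:T, c:T, e:T. ✓
e: successors {c, d}; not r there: c:T, d:F. ✗
Satisfying worlds: {d}.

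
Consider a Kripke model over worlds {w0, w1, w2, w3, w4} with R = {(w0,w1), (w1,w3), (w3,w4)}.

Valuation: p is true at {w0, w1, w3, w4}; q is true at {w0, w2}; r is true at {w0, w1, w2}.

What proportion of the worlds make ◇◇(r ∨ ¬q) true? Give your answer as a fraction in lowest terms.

w0: successors {w1}; ◇(r ∨ ¬q) there: w1:T. ✓
w1: successors {w3}; ◇(r ∨ ¬q) there: w3:T. ✓
w2: no successors, so ◇◇(r ∨ ¬q) fails. ✗
w3: successors {w4}; ◇(r ∨ ¬q) there: w4:F. ✗
w4: no successors, so ◇◇(r ∨ ¬q) fails. ✗
That's 2 of 5 worlds, so 2/5.

2/5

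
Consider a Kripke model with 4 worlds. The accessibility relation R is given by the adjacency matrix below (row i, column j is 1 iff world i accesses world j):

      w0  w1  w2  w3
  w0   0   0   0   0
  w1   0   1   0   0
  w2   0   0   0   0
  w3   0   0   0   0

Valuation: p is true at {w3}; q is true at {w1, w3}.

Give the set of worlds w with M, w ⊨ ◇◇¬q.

w0: no successors, so ◇◇¬q fails. ✗
w1: successors {w1}; ◇¬q there: w1:F. ✗
w2: no successors, so ◇◇¬q fails. ✗
w3: no successors, so ◇◇¬q fails. ✗

∅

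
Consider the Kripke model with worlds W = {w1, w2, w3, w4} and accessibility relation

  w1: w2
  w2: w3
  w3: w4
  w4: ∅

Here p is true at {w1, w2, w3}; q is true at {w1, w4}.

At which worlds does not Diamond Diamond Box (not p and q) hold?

w1: Diamond Diamond Box (not p and q) is T. ✗
w2: Diamond Diamond Box (not p and q) is T. ✗
w3: Diamond Diamond Box (not p and q) is F. ✓
w4: Diamond Diamond Box (not p and q) is F. ✓

{w3, w4}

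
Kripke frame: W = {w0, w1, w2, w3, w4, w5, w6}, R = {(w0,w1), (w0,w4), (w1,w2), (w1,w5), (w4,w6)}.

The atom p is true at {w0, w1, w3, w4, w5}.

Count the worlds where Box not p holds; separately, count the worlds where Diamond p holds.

5 and 2

For Box not p:
w0: successors {w1, w4}; not p there: w1:F, w4:F. ✗
w1: successors {w2, w5}; not p there: w2:T, w5:F. ✗
w2: no successors, so Box not p holds vacuously. ✓
w3: no successors, so Box not p holds vacuously. ✓
w4: successors {w6}; not p there: w6:T. ✓
w5: no successors, so Box not p holds vacuously. ✓
w6: no successors, so Box not p holds vacuously. ✓
— 5 worlds.
For Diamond p:
w0: successors {w1, w4}; p there: w1:T, w4:T. ✓
w1: successors {w2, w5}; p there: w2:F, w5:T. ✓
w2: no successors, so Diamond p fails. ✗
w3: no successors, so Diamond p fails. ✗
w4: successors {w6}; p there: w6:F. ✗
w5: no successors, so Diamond p fails. ✗
w6: no successors, so Diamond p fails. ✗
— 2 worlds.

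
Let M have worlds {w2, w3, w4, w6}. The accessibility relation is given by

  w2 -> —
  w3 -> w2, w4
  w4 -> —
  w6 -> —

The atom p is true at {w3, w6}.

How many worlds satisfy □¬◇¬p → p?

2

w2: □¬◇¬p is T, p is F. ✗
w3: □¬◇¬p is T, p is T. ✓
w4: □¬◇¬p is T, p is F. ✗
w6: □¬◇¬p is T, p is T. ✓
Satisfying worlds: {w3, w6}.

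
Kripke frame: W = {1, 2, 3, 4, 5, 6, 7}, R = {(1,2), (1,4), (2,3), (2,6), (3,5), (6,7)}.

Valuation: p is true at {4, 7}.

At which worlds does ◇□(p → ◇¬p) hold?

{1, 2, 3, 6}

1: successors {2, 4}; □(p → ◇¬p) there: 2:T, 4:T. ✓
2: successors {3, 6}; □(p → ◇¬p) there: 3:T, 6:F. ✓
3: successors {5}; □(p → ◇¬p) there: 5:T. ✓
4: no successors, so ◇□(p → ◇¬p) fails. ✗
5: no successors, so ◇□(p → ◇¬p) fails. ✗
6: successors {7}; □(p → ◇¬p) there: 7:T. ✓
7: no successors, so ◇□(p → ◇¬p) fails. ✗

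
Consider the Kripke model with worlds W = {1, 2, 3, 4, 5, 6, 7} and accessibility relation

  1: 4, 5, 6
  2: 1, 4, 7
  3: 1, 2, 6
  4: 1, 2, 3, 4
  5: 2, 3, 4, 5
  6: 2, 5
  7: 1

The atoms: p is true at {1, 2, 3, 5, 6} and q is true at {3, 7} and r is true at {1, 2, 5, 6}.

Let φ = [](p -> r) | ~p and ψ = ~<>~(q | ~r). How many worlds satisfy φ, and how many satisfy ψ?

6 and 0

For [](p -> r) | ~p:
1: [](p -> r) is T, ~p is F. ✓
2: [](p -> r) is T, ~p is F. ✓
3: [](p -> r) is T, ~p is F. ✓
4: [](p -> r) is F, ~p is T. ✓
5: [](p -> r) is F, ~p is F. ✗
6: [](p -> r) is T, ~p is F. ✓
7: [](p -> r) is T, ~p is T. ✓
— 6 worlds.
For ~<>~(q | ~r):
1: <>~(q | ~r) is T. ✗
2: <>~(q | ~r) is T. ✗
3: <>~(q | ~r) is T. ✗
4: <>~(q | ~r) is T. ✗
5: <>~(q | ~r) is T. ✗
6: <>~(q | ~r) is T. ✗
7: <>~(q | ~r) is T. ✗
— 0 worlds.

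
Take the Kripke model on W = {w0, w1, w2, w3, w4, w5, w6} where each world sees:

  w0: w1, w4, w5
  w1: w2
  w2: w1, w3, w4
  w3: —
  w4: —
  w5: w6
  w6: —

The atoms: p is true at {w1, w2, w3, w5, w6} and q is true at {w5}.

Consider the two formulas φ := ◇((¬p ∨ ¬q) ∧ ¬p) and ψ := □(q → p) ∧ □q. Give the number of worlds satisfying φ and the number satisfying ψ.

For ◇((¬p ∨ ¬q) ∧ ¬p):
w0: successors {w1, w4, w5}; (¬p ∨ ¬q) ∧ ¬p there: w1:F, w4:T, w5:F. ✓
w1: successors {w2}; (¬p ∨ ¬q) ∧ ¬p there: w2:F. ✗
w2: successors {w1, w3, w4}; (¬p ∨ ¬q) ∧ ¬p there: w1:F, w3:F, w4:T. ✓
w3: no successors, so ◇((¬p ∨ ¬q) ∧ ¬p) fails. ✗
w4: no successors, so ◇((¬p ∨ ¬q) ∧ ¬p) fails. ✗
w5: successors {w6}; (¬p ∨ ¬q) ∧ ¬p there: w6:F. ✗
w6: no successors, so ◇((¬p ∨ ¬q) ∧ ¬p) fails. ✗
— 2 worlds.
For □(q → p) ∧ □q:
w0: □(q → p) is T, □q is F. ✗
w1: □(q → p) is T, □q is F. ✗
w2: □(q → p) is T, □q is F. ✗
w3: □(q → p) is T, □q is T. ✓
w4: □(q → p) is T, □q is T. ✓
w5: □(q → p) is T, □q is F. ✗
w6: □(q → p) is T, □q is T. ✓
— 3 worlds.

2 and 3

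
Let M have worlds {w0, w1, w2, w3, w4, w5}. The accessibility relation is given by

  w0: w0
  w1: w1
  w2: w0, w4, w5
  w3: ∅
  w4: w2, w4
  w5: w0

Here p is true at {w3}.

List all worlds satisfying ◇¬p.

{w0, w1, w2, w4, w5}

w0: successors {w0}; ¬p there: w0:T. ✓
w1: successors {w1}; ¬p there: w1:T. ✓
w2: successors {w0, w4, w5}; ¬p there: w0:T, w4:T, w5:T. ✓
w3: no successors, so ◇¬p fails. ✗
w4: successors {w2, w4}; ¬p there: w2:T, w4:T. ✓
w5: successors {w0}; ¬p there: w0:T. ✓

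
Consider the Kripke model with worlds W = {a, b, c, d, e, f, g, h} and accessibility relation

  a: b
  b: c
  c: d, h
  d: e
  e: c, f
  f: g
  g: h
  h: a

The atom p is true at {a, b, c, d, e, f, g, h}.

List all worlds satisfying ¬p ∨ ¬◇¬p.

a: ¬p is F, ¬◇¬p is T. ✓
b: ¬p is F, ¬◇¬p is T. ✓
c: ¬p is F, ¬◇¬p is T. ✓
d: ¬p is F, ¬◇¬p is T. ✓
e: ¬p is F, ¬◇¬p is T. ✓
f: ¬p is F, ¬◇¬p is T. ✓
g: ¬p is F, ¬◇¬p is T. ✓
h: ¬p is F, ¬◇¬p is T. ✓

{a, b, c, d, e, f, g, h}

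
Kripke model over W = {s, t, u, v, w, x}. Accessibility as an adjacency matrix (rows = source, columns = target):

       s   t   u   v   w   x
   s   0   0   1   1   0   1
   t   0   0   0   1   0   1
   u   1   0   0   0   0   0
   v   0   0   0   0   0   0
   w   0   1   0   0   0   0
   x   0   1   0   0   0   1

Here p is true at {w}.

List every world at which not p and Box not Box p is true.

{u, v, x}

s: not p is T, Box not Box p is F. ✗
t: not p is T, Box not Box p is F. ✗
u: not p is T, Box not Box p is T. ✓
v: not p is T, Box not Box p is T. ✓
w: not p is F, Box not Box p is T. ✗
x: not p is T, Box not Box p is T. ✓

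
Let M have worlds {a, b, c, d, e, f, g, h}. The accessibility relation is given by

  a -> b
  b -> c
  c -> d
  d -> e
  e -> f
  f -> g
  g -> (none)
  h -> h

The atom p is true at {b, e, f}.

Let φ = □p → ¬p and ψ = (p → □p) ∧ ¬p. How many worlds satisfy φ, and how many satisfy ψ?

7 and 5

For □p → ¬p:
a: □p is T, ¬p is T. ✓
b: □p is F, ¬p is F. ✓
c: □p is F, ¬p is T. ✓
d: □p is T, ¬p is T. ✓
e: □p is T, ¬p is F. ✗
f: □p is F, ¬p is F. ✓
g: □p is T, ¬p is T. ✓
h: □p is F, ¬p is T. ✓
— 7 worlds.
For (p → □p) ∧ ¬p:
a: p → □p is T, ¬p is T. ✓
b: p → □p is F, ¬p is F. ✗
c: p → □p is T, ¬p is T. ✓
d: p → □p is T, ¬p is T. ✓
e: p → □p is T, ¬p is F. ✗
f: p → □p is F, ¬p is F. ✗
g: p → □p is T, ¬p is T. ✓
h: p → □p is T, ¬p is T. ✓
— 5 worlds.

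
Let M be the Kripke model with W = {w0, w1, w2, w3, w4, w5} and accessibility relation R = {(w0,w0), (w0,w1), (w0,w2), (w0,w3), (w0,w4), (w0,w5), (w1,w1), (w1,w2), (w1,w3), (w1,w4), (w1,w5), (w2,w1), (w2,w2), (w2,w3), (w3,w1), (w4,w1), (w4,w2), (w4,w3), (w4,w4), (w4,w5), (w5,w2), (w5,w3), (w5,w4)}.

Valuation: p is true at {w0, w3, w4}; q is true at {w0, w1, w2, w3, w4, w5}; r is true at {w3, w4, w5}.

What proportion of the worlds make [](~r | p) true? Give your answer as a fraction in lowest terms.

w0: successors {w0, w1, w2, w3, w4, w5}; ~r | p there: w0:T, w1:T, w2:T, w3:T, w4:T, w5:F. ✗
w1: successors {w1, w2, w3, w4, w5}; ~r | p there: w1:T, w2:T, w3:T, w4:T, w5:F. ✗
w2: successors {w1, w2, w3}; ~r | p there: w1:T, w2:T, w3:T. ✓
w3: successors {w1}; ~r | p there: w1:T. ✓
w4: successors {w1, w2, w3, w4, w5}; ~r | p there: w1:T, w2:T, w3:T, w4:T, w5:F. ✗
w5: successors {w2, w3, w4}; ~r | p there: w2:T, w3:T, w4:T. ✓
That's 3 of 6 worlds, so 3/6 = 1/2.

1/2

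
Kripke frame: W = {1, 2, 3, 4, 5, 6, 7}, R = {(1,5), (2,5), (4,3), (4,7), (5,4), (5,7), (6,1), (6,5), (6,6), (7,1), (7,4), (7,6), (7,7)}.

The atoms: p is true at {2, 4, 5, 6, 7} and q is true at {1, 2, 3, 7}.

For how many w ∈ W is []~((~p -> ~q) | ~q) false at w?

6

1: successors {5}; ~((~p -> ~q) | ~q) there: 5:F. ✗
2: successors {5}; ~((~p -> ~q) | ~q) there: 5:F. ✗
3: no successors, so []~((~p -> ~q) | ~q) holds vacuously. ✓
4: successors {3, 7}; ~((~p -> ~q) | ~q) there: 3:T, 7:F. ✗
5: successors {4, 7}; ~((~p -> ~q) | ~q) there: 4:F, 7:F. ✗
6: successors {1, 5, 6}; ~((~p -> ~q) | ~q) there: 1:T, 5:F, 6:F. ✗
7: successors {1, 4, 6, 7}; ~((~p -> ~q) | ~q) there: 1:T, 4:F, 6:F, 7:F. ✗
Satisfying worlds: {3}.
So []~((~p -> ~q) | ~q) fails at the other 6 worlds.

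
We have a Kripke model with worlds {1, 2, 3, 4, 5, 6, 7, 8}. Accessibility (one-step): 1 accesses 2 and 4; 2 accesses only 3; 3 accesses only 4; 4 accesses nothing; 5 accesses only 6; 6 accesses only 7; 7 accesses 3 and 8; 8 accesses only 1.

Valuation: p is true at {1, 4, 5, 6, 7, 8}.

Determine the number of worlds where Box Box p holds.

5

1: successors {2, 4}; Box p there: 2:F, 4:T. ✗
2: successors {3}; Box p there: 3:T. ✓
3: successors {4}; Box p there: 4:T. ✓
4: no successors, so Box Box p holds vacuously. ✓
5: successors {6}; Box p there: 6:T. ✓
6: successors {7}; Box p there: 7:F. ✗
7: successors {3, 8}; Box p there: 3:T, 8:T. ✓
8: successors {1}; Box p there: 1:F. ✗
Satisfying worlds: {2, 3, 4, 5, 7}.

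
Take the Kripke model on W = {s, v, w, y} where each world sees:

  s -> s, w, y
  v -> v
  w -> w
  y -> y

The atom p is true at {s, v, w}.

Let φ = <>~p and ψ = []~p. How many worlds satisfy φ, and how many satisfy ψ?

2 and 1

For <>~p:
s: successors {s, w, y}; ~p there: s:F, w:F, y:T. ✓
v: successors {v}; ~p there: v:F. ✗
w: successors {w}; ~p there: w:F. ✗
y: successors {y}; ~p there: y:T. ✓
— 2 worlds.
For []~p:
s: successors {s, w, y}; ~p there: s:F, w:F, y:T. ✗
v: successors {v}; ~p there: v:F. ✗
w: successors {w}; ~p there: w:F. ✗
y: successors {y}; ~p there: y:T. ✓
— 1 world.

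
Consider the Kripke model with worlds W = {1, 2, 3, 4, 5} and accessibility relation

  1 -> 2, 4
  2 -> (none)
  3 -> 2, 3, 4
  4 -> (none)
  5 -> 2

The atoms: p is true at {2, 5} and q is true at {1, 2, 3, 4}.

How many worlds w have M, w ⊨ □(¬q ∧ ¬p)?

1: successors {2, 4}; ¬q ∧ ¬p there: 2:F, 4:F. ✗
2: no successors, so □(¬q ∧ ¬p) holds vacuously. ✓
3: successors {2, 3, 4}; ¬q ∧ ¬p there: 2:F, 3:F, 4:F. ✗
4: no successors, so □(¬q ∧ ¬p) holds vacuously. ✓
5: successors {2}; ¬q ∧ ¬p there: 2:F. ✗
Satisfying worlds: {2, 4}.

2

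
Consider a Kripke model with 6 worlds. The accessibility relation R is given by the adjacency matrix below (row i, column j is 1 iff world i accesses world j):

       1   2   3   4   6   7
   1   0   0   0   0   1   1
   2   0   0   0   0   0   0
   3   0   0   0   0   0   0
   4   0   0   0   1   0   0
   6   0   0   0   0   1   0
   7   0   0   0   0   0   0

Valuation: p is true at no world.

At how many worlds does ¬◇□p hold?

1: ◇□p is T. ✗
2: ◇□p is F. ✓
3: ◇□p is F. ✓
4: ◇□p is F. ✓
6: ◇□p is F. ✓
7: ◇□p is F. ✓
Satisfying worlds: {2, 3, 4, 6, 7}.

5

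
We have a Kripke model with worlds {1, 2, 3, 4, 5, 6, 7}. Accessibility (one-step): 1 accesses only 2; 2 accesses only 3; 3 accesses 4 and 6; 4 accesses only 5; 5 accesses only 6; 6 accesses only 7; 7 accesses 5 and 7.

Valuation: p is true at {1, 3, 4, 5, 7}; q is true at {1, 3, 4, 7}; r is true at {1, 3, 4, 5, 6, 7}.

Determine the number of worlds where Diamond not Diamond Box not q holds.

1: successors {2}; not Diamond Box not q there: 2:T. ✓
2: successors {3}; not Diamond Box not q there: 3:F. ✗
3: successors {4, 6}; not Diamond Box not q there: 4:F, 6:T. ✓
4: successors {5}; not Diamond Box not q there: 5:T. ✓
5: successors {6}; not Diamond Box not q there: 6:T. ✓
6: successors {7}; not Diamond Box not q there: 7:F. ✗
7: successors {5, 7}; not Diamond Box not q there: 5:T, 7:F. ✓
Satisfying worlds: {1, 3, 4, 5, 7}.

5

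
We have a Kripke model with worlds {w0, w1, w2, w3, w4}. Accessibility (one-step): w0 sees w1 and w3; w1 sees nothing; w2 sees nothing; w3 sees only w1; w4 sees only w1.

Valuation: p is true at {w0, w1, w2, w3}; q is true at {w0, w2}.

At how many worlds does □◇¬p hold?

w0: successors {w1, w3}; ◇¬p there: w1:F, w3:F. ✗
w1: no successors, so □◇¬p holds vacuously. ✓
w2: no successors, so □◇¬p holds vacuously. ✓
w3: successors {w1}; ◇¬p there: w1:F. ✗
w4: successors {w1}; ◇¬p there: w1:F. ✗
Satisfying worlds: {w1, w2}.

2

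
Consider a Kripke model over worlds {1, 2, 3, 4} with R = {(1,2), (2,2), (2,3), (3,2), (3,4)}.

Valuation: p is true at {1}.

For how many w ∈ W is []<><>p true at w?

1

1: successors {2}; <><>p there: 2:F. ✗
2: successors {2, 3}; <><>p there: 2:F, 3:F. ✗
3: successors {2, 4}; <><>p there: 2:F, 4:F. ✗
4: no successors, so []<><>p holds vacuously. ✓
Satisfying worlds: {4}.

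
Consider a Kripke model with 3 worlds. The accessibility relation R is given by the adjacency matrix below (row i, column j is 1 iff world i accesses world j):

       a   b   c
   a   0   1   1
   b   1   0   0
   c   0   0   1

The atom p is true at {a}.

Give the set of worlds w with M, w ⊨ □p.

{b}

a: successors {b, c}; p there: b:F, c:F. ✗
b: successors {a}; p there: a:T. ✓
c: successors {c}; p there: c:F. ✗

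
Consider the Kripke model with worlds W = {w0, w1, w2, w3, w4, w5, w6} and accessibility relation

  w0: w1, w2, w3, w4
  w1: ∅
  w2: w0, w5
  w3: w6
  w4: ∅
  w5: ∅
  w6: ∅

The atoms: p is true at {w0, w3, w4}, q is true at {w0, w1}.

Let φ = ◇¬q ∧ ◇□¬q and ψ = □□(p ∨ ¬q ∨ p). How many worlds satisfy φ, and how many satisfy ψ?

3 and 6

For ◇¬q ∧ ◇□¬q:
w0: ◇¬q is T, ◇□¬q is T. ✓
w1: ◇¬q is F, ◇□¬q is F. ✗
w2: ◇¬q is T, ◇□¬q is T. ✓
w3: ◇¬q is T, ◇□¬q is T. ✓
w4: ◇¬q is F, ◇□¬q is F. ✗
w5: ◇¬q is F, ◇□¬q is F. ✗
w6: ◇¬q is F, ◇□¬q is F. ✗
— 3 worlds.
For □□(p ∨ ¬q ∨ p):
w0: successors {w1, w2, w3, w4}; □(p ∨ ¬q ∨ p) there: w1:T, w2:T, w3:T, w4:T. ✓
w1: no successors, so □□(p ∨ ¬q ∨ p) holds vacuously. ✓
w2: successors {w0, w5}; □(p ∨ ¬q ∨ p) there: w0:F, w5:T. ✗
w3: successors {w6}; □(p ∨ ¬q ∨ p) there: w6:T. ✓
w4: no successors, so □□(p ∨ ¬q ∨ p) holds vacuously. ✓
w5: no successors, so □□(p ∨ ¬q ∨ p) holds vacuously. ✓
w6: no successors, so □□(p ∨ ¬q ∨ p) holds vacuously. ✓
— 6 worlds.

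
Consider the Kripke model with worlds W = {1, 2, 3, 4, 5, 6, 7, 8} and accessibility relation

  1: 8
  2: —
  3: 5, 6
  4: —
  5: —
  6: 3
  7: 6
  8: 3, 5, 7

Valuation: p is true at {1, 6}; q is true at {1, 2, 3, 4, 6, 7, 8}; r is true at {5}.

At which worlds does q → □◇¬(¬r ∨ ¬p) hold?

{2, 4, 5}

1: q is T, □◇¬(¬r ∨ ¬p) is F. ✗
2: q is T, □◇¬(¬r ∨ ¬p) is T. ✓
3: q is T, □◇¬(¬r ∨ ¬p) is F. ✗
4: q is T, □◇¬(¬r ∨ ¬p) is T. ✓
5: q is F, □◇¬(¬r ∨ ¬p) is T. ✓
6: q is T, □◇¬(¬r ∨ ¬p) is F. ✗
7: q is T, □◇¬(¬r ∨ ¬p) is F. ✗
8: q is T, □◇¬(¬r ∨ ¬p) is F. ✗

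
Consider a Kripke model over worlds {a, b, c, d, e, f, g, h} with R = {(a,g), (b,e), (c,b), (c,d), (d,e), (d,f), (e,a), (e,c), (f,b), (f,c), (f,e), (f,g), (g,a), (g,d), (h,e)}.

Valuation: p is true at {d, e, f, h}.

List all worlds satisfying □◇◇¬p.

{a, b, c, d, g, h}

a: successors {g}; ◇◇¬p there: g:T. ✓
b: successors {e}; ◇◇¬p there: e:T. ✓
c: successors {b, d}; ◇◇¬p there: b:T, d:T. ✓
d: successors {e, f}; ◇◇¬p there: e:T, f:T. ✓
e: successors {a, c}; ◇◇¬p there: a:T, c:F. ✗
f: successors {b, c, e, g}; ◇◇¬p there: b:T, c:F, e:T, g:T. ✗
g: successors {a, d}; ◇◇¬p there: a:T, d:T. ✓
h: successors {e}; ◇◇¬p there: e:T. ✓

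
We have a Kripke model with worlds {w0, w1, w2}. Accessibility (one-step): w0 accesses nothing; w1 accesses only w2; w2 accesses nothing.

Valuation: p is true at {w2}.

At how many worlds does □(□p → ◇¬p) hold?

2

w0: no successors, so □(□p → ◇¬p) holds vacuously. ✓
w1: successors {w2}; □p → ◇¬p there: w2:F. ✗
w2: no successors, so □(□p → ◇¬p) holds vacuously. ✓
Satisfying worlds: {w0, w2}.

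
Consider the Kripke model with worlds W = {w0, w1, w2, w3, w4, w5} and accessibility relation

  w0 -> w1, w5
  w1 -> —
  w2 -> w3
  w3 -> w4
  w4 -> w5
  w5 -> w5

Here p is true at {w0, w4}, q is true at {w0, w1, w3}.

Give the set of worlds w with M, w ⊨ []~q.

w0: successors {w1, w5}; ~q there: w1:F, w5:T. ✗
w1: no successors, so []~q holds vacuously. ✓
w2: successors {w3}; ~q there: w3:F. ✗
w3: successors {w4}; ~q there: w4:T. ✓
w4: successors {w5}; ~q there: w5:T. ✓
w5: successors {w5}; ~q there: w5:T. ✓

{w1, w3, w4, w5}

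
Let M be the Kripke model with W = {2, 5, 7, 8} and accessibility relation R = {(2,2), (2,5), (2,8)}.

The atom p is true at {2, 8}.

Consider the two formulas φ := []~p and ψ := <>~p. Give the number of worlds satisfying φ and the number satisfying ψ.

For []~p:
2: successors {2, 5, 8}; ~p there: 2:F, 5:T, 8:F. ✗
5: no successors, so []~p holds vacuously. ✓
7: no successors, so []~p holds vacuously. ✓
8: no successors, so []~p holds vacuously. ✓
— 3 worlds.
For <>~p:
2: successors {2, 5, 8}; ~p there: 2:F, 5:T, 8:F. ✓
5: no successors, so <>~p fails. ✗
7: no successors, so <>~p fails. ✗
8: no successors, so <>~p fails. ✗
— 1 world.

3 and 1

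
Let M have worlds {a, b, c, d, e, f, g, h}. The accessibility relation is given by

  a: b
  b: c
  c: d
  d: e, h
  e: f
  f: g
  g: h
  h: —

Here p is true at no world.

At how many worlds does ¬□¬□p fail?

6

a: □¬□p is T. ✗
b: □¬□p is T. ✗
c: □¬□p is T. ✗
d: □¬□p is F. ✓
e: □¬□p is T. ✗
f: □¬□p is T. ✗
g: □¬□p is F. ✓
h: □¬□p is T. ✗
Satisfying worlds: {d, g}.
So ¬□¬□p fails at the other 6 worlds.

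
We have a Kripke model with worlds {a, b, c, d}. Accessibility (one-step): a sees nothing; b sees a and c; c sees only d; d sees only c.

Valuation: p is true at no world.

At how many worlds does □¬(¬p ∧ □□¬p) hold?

1

a: no successors, so □¬(¬p ∧ □□¬p) holds vacuously. ✓
b: successors {a, c}; ¬(¬p ∧ □□¬p) there: a:F, c:F. ✗
c: successors {d}; ¬(¬p ∧ □□¬p) there: d:F. ✗
d: successors {c}; ¬(¬p ∧ □□¬p) there: c:F. ✗
Satisfying worlds: {a}.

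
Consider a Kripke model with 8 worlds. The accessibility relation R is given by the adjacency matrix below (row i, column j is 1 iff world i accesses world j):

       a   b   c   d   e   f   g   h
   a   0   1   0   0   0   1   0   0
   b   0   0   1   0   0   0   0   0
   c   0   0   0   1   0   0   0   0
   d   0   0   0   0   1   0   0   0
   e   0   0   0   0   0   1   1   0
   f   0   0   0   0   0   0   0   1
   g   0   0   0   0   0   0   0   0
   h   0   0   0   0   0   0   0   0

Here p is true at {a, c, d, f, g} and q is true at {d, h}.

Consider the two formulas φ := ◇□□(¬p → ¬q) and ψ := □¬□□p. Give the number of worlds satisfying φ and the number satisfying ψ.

5 and 4

For ◇□□(¬p → ¬q):
a: successors {b, f}; □□(¬p → ¬q) there: b:T, f:T. ✓
b: successors {c}; □□(¬p → ¬q) there: c:T. ✓
c: successors {d}; □□(¬p → ¬q) there: d:T. ✓
d: successors {e}; □□(¬p → ¬q) there: e:F. ✗
e: successors {f, g}; □□(¬p → ¬q) there: f:T, g:T. ✓
f: successors {h}; □□(¬p → ¬q) there: h:T. ✓
g: no successors, so ◇□□(¬p → ¬q) fails. ✗
h: no successors, so ◇□□(¬p → ¬q) fails. ✗
— 5 worlds.
For □¬□□p:
a: successors {b, f}; ¬□□p there: b:F, f:F. ✗
b: successors {c}; ¬□□p there: c:T. ✓
c: successors {d}; ¬□□p there: d:F. ✗
d: successors {e}; ¬□□p there: e:T. ✓
e: successors {f, g}; ¬□□p there: f:F, g:F. ✗
f: successors {h}; ¬□□p there: h:F. ✗
g: no successors, so □¬□□p holds vacuously. ✓
h: no successors, so □¬□□p holds vacuously. ✓
— 4 worlds.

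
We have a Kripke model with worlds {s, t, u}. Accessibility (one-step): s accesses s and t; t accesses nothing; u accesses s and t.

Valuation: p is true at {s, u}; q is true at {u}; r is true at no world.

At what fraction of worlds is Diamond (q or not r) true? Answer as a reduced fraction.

2/3

s: successors {s, t}; q or not r there: s:T, t:T. ✓
t: no successors, so Diamond (q or not r) fails. ✗
u: successors {s, t}; q or not r there: s:T, t:T. ✓
That's 2 of 3 worlds, so 2/3.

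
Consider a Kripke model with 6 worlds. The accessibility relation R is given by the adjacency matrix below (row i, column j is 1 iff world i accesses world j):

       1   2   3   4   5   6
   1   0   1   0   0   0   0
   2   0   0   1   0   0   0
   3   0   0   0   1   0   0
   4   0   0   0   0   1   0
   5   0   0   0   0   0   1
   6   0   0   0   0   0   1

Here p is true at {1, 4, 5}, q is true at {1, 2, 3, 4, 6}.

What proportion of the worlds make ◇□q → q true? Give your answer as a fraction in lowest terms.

5/6

1: ◇□q is T, q is T. ✓
2: ◇□q is T, q is T. ✓
3: ◇□q is F, q is T. ✓
4: ◇□q is T, q is T. ✓
5: ◇□q is T, q is F. ✗
6: ◇□q is T, q is T. ✓
That's 5 of 6 worlds, so 5/6.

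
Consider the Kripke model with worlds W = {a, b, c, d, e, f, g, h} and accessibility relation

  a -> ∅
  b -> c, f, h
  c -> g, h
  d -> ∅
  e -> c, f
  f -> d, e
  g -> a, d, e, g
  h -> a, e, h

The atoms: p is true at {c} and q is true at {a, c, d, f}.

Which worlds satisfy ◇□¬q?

{b, e, f, g, h}

a: no successors, so ◇□¬q fails. ✗
b: successors {c, f, h}; □¬q there: c:T, f:F, h:F. ✓
c: successors {g, h}; □¬q there: g:F, h:F. ✗
d: no successors, so ◇□¬q fails. ✗
e: successors {c, f}; □¬q there: c:T, f:F. ✓
f: successors {d, e}; □¬q there: d:T, e:F. ✓
g: successors {a, d, e, g}; □¬q there: a:T, d:T, e:F, g:F. ✓
h: successors {a, e, h}; □¬q there: a:T, e:F, h:F. ✓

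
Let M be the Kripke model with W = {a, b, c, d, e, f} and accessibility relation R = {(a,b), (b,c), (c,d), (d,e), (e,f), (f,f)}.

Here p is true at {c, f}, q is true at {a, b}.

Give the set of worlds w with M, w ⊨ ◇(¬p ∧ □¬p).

{c}

a: successors {b}; ¬p ∧ □¬p there: b:F. ✗
b: successors {c}; ¬p ∧ □¬p there: c:F. ✗
c: successors {d}; ¬p ∧ □¬p there: d:T. ✓
d: successors {e}; ¬p ∧ □¬p there: e:F. ✗
e: successors {f}; ¬p ∧ □¬p there: f:F. ✗
f: successors {f}; ¬p ∧ □¬p there: f:F. ✗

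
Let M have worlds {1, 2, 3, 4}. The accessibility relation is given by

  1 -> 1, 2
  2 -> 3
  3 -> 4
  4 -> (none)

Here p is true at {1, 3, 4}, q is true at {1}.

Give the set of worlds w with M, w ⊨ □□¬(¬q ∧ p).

{3, 4}

1: successors {1, 2}; □¬(¬q ∧ p) there: 1:T, 2:F. ✗
2: successors {3}; □¬(¬q ∧ p) there: 3:F. ✗
3: successors {4}; □¬(¬q ∧ p) there: 4:T. ✓
4: no successors, so □□¬(¬q ∧ p) holds vacuously. ✓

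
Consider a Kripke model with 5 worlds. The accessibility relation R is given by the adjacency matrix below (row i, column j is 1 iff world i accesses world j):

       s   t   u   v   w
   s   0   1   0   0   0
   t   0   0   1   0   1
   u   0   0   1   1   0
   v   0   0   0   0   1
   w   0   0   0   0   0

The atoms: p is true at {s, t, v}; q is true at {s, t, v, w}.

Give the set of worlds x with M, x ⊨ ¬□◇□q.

{t, v}

s: □◇□q is T. ✗
t: □◇□q is F. ✓
u: □◇□q is T. ✗
v: □◇□q is F. ✓
w: □◇□q is T. ✗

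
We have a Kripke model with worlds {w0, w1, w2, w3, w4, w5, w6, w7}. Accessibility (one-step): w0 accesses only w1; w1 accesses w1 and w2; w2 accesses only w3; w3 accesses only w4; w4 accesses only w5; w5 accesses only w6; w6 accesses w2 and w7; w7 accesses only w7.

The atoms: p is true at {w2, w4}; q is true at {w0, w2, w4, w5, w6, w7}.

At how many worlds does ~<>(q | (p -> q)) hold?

w0: <>(q | (p -> q)) is T. ✗
w1: <>(q | (p -> q)) is T. ✗
w2: <>(q | (p -> q)) is T. ✗
w3: <>(q | (p -> q)) is T. ✗
w4: <>(q | (p -> q)) is T. ✗
w5: <>(q | (p -> q)) is T. ✗
w6: <>(q | (p -> q)) is T. ✗
w7: <>(q | (p -> q)) is T. ✗
Satisfying worlds: ∅.

0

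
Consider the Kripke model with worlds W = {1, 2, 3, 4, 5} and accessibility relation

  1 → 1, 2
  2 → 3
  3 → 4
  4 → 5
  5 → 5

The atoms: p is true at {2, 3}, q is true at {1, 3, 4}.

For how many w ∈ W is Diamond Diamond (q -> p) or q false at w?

1: Diamond Diamond (q -> p) is T, q is T. ✓
2: Diamond Diamond (q -> p) is F, q is F. ✗
3: Diamond Diamond (q -> p) is T, q is T. ✓
4: Diamond Diamond (q -> p) is T, q is T. ✓
5: Diamond Diamond (q -> p) is T, q is F. ✓
Satisfying worlds: {1, 3, 4, 5}.
So Diamond Diamond (q -> p) or q fails at the other 1 world.

1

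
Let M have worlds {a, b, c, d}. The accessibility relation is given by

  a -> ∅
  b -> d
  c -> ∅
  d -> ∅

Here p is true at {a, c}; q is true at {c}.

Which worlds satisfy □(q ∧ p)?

{a, c, d}

a: no successors, so □(q ∧ p) holds vacuously. ✓
b: successors {d}; q ∧ p there: d:F. ✗
c: no successors, so □(q ∧ p) holds vacuously. ✓
d: no successors, so □(q ∧ p) holds vacuously. ✓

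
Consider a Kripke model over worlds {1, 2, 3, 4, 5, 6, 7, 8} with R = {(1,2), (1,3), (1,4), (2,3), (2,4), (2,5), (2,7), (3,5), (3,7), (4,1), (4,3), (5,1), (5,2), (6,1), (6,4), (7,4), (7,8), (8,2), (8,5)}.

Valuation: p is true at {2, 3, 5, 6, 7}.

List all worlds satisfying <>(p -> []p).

{1, 2, 4, 5, 6, 7}

1: successors {2, 3, 4}; p -> []p there: 2:F, 3:T, 4:T. ✓
2: successors {3, 4, 5, 7}; p -> []p there: 3:T, 4:T, 5:F, 7:F. ✓
3: successors {5, 7}; p -> []p there: 5:F, 7:F. ✗
4: successors {1, 3}; p -> []p there: 1:T, 3:T. ✓
5: successors {1, 2}; p -> []p there: 1:T, 2:F. ✓
6: successors {1, 4}; p -> []p there: 1:T, 4:T. ✓
7: successors {4, 8}; p -> []p there: 4:T, 8:T. ✓
8: successors {2, 5}; p -> []p there: 2:F, 5:F. ✗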